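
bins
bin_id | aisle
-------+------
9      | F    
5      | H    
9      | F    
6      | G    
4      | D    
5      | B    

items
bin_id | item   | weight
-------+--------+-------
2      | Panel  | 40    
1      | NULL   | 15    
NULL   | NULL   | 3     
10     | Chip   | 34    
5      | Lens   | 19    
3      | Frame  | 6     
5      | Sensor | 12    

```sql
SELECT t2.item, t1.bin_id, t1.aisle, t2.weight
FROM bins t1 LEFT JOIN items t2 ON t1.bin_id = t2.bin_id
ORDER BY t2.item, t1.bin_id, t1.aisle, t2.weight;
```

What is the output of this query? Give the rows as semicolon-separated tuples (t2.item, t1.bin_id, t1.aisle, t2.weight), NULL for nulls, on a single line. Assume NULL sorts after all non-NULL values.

(Lens, 5, B, 19); (Lens, 5, H, 19); (Sensor, 5, B, 12); (Sensor, 5, H, 12); (NULL, 4, D, NULL); (NULL, 6, G, NULL); (NULL, 9, F, NULL); (NULL, 9, F, NULL)

LEFT JOIN keeps every row from `bins`; unmatched rows get NULL for `items`'s columns.
Matching on t1.bin_id = t2.bin_id. A NULL in a compared column never satisfies the condition.
- bin_id=9: no t2 row matches, row kept with t2 columns NULL.
- bin_id=5: 2 matching t2 row(s), so 2 row(s) emitted.
- bin_id=9: no t2 row matches, row kept with t2 columns NULL.
- bin_id=6: no t2 row matches, row kept with t2 columns NULL.
- bin_id=4: no t2 row matches, row kept with t2 columns NULL.
- bin_id=5: 2 matching t2 row(s), so 2 row(s) emitted.
After projecting and ordering:
t2.item | t1.bin_id | t1.aisle | t2.weight
Lens | 5 | B | 19
Lens | 5 | H | 19
Sensor | 5 | B | 12
Sensor | 5 | H | 12
NULL | 4 | D | NULL
NULL | 6 | G | NULL
NULL | 9 | F | NULL
NULL | 9 | F | NULL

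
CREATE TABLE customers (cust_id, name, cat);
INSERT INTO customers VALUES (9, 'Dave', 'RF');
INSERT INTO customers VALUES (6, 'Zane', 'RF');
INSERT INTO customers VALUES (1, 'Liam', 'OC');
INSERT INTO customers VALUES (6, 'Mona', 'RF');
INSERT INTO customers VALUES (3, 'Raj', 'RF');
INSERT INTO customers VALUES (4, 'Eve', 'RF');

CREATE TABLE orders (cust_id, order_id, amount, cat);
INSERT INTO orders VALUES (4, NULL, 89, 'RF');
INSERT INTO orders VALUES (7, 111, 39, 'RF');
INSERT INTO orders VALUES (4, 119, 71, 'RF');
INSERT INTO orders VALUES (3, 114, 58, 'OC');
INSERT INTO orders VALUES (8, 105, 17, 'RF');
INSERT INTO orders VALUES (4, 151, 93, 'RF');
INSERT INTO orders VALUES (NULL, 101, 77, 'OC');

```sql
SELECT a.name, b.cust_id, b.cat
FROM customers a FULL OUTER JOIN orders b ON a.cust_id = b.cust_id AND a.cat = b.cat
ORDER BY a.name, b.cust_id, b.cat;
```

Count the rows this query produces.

FULL OUTER JOIN keeps every row from both sides; unmatched rows get NULL for the other side's columns.
Matching on a.cust_id = b.cust_id AND a.cat = b.cat. A NULL in a compared column never satisfies the condition.
- cust_id=9, cat=RF: no b row matches, row kept with b columns NULL.
- cust_id=6, cat=RF: no b row matches, row kept with b columns NULL.
- cust_id=1, cat=OC: no b row matches, row kept with b columns NULL.
- cust_id=6, cat=RF: no b row matches, row kept with b columns NULL.
- cust_id=3, cat=RF: no b row matches, row kept with b columns NULL.
- cust_id=4, cat=RF: 3 matching b row(s), so 3 row(s) emitted.
- 4 row(s) from b found no a partner → padded with NULL.
Total: 3 matched + 9 padded = 12 rows.

12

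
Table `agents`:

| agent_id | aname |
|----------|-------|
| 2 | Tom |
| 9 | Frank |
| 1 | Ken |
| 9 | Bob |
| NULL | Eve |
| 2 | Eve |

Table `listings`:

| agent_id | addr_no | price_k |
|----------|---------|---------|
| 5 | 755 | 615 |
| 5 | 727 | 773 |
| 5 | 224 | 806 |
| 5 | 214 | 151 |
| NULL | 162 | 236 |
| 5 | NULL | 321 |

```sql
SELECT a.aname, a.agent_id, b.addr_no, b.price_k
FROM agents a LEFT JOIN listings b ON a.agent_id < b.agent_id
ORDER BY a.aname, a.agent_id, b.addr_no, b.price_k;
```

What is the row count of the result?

LEFT JOIN keeps every row from `agents`; unmatched rows get NULL for `listings`'s columns.
Matching on a.agent_id < b.agent_id. A NULL in a compared column never satisfies the condition.
Matched pairs: 15; unmatched a rows kept: 3.
Total: 15 matched + 3 padded = 18 rows.

18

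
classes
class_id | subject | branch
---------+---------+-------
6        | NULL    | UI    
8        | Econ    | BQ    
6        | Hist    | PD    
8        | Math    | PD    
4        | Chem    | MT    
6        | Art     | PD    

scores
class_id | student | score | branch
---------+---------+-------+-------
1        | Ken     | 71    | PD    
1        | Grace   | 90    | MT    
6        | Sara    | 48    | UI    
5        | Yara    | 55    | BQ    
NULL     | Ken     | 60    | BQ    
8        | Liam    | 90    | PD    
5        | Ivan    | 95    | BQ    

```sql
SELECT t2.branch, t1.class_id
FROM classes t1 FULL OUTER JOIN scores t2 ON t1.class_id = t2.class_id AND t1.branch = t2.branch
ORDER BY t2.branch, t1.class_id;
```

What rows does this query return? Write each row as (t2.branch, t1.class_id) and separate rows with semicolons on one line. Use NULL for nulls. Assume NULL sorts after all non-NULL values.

FULL OUTER JOIN keeps every row from both sides; unmatched rows get NULL for the other side's columns.
Matching on t1.class_id = t2.class_id AND t1.branch = t2.branch. A NULL in a compared column never satisfies the condition.
- class_id=6, branch=UI: 1 matching t2 row(s), so 1 row(s) emitted.
- class_id=8, branch=BQ: no t2 row matches, row kept with t2 columns NULL.
- class_id=6, branch=PD: no t2 row matches, row kept with t2 columns NULL.
- class_id=8, branch=PD: 1 matching t2 row(s), so 1 row(s) emitted.
- class_id=4, branch=MT: no t2 row matches, row kept with t2 columns NULL.
- class_id=6, branch=PD: no t2 row matches, row kept with t2 columns NULL.
- plus 5 unmatched t2 row(s), each kept with NULL t1 columns.

(BQ, NULL); (BQ, NULL); (BQ, NULL); (MT, NULL); (PD, 8); (PD, NULL); (UI, 6); (NULL, 4); (NULL, 6); (NULL, 6); (NULL, 8)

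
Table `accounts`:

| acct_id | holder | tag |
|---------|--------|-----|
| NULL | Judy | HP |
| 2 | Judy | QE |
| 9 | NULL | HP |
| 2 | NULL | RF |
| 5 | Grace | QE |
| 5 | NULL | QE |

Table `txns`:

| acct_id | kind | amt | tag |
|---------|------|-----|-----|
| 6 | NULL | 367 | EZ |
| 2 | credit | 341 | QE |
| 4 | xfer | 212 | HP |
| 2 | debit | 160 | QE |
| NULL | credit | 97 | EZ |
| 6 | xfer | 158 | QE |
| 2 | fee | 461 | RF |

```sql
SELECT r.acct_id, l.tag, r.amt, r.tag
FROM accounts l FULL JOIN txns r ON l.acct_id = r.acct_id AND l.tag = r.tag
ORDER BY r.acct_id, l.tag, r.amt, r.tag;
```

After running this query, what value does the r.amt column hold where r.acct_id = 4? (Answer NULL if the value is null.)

FULL OUTER JOIN keeps every row from both sides; unmatched rows get NULL for the other side's columns.
Matching on l.acct_id = r.acct_id AND l.tag = r.tag. A NULL in a compared column never satisfies the condition.
- l (acct_id=NULL, tag=HP) has no partner → padded with NULL.
- l (acct_id=2, tag=QE) pairs with 2 row(s) of r.
- l (acct_id=9, tag=HP) has no partner → padded with NULL.
- l (acct_id=2, tag=RF) pairs with 1 row(s) of r.
- l (acct_id=5, tag=QE) has no partner → padded with NULL.
- l (acct_id=5, tag=QE) has no partner → padded with NULL.
- 4 r row(s) had no l match → kept, l columns NULL.

212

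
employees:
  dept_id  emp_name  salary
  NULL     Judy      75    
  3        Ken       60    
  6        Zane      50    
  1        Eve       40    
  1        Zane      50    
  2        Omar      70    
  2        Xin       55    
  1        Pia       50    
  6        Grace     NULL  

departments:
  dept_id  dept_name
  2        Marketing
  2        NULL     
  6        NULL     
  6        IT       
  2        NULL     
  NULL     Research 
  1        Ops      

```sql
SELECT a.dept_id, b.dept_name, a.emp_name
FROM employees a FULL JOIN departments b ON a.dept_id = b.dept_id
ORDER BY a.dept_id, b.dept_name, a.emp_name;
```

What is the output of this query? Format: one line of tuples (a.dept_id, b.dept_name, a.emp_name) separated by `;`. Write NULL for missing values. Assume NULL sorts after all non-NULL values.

FULL OUTER JOIN keeps every row from both sides; unmatched rows get NULL for the other side's columns.
Matching on a.dept_id = b.dept_id. A NULL in a compared column never satisfies the condition.
- a (dept_id=NULL) has no partner → padded with NULL.
- a (dept_id=3) has no partner → padded with NULL.
- a (dept_id=6) pairs with 2 row(s) of b.
- a (dept_id=1) pairs with 1 row(s) of b.
- a (dept_id=1) pairs with 1 row(s) of b.
- a (dept_id=2) pairs with 3 row(s) of b.
- a (dept_id=2) pairs with 3 row(s) of b.
- a (dept_id=1) pairs with 1 row(s) of b.
- a (dept_id=6) pairs with 2 row(s) of b.
- 1 b row(s) had no a match → kept, a columns NULL.

(1, Ops, Eve); (1, Ops, Pia); (1, Ops, Zane); (2, Marketing, Omar); (2, Marketing, Xin); (2, NULL, Omar); (2, NULL, Omar); (2, NULL, Xin); (2, NULL, Xin); (3, NULL, Ken); (6, IT, Grace); (6, IT, Zane); (6, NULL, Grace); (6, NULL, Zane); (NULL, Research, NULL); (NULL, NULL, Judy)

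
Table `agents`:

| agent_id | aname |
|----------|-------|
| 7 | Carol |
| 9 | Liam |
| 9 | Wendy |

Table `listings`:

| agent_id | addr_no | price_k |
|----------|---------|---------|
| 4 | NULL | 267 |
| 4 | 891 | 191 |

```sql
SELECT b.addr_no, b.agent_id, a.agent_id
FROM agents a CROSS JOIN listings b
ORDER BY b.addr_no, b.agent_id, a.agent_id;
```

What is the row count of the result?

6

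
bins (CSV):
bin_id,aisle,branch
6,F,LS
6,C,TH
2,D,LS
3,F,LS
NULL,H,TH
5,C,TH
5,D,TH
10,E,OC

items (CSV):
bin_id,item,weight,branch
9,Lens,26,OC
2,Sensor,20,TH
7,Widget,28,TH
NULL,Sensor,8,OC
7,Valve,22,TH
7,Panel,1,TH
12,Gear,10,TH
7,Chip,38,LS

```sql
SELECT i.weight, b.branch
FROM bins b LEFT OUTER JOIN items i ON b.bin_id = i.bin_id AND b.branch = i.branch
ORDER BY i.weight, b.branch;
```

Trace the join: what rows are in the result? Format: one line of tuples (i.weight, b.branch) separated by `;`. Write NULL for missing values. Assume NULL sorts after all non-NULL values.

LEFT JOIN keeps every row from `bins`; unmatched rows get NULL for `items`'s columns.
Matching on b.bin_id = i.bin_id AND b.branch = i.branch. A NULL in a compared column never satisfies the condition.
Matched pairs: 0; unmatched b rows kept: 8.

(NULL, LS); (NULL, LS); (NULL, LS); (NULL, OC); (NULL, TH); (NULL, TH); (NULL, TH); (NULL, TH)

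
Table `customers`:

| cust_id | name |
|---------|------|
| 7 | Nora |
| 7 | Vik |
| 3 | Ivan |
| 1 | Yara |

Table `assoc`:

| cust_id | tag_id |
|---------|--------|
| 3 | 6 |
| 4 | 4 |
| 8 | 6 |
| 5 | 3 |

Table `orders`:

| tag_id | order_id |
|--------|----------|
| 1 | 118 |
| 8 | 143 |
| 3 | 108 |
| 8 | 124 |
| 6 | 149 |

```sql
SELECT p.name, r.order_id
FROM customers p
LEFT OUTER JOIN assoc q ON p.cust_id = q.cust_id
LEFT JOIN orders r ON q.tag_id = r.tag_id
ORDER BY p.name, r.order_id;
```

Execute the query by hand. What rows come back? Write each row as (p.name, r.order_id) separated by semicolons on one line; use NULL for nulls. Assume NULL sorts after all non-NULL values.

(Ivan, 149); (Nora, NULL); (Vik, NULL); (Yara, NULL)

Joins associate left-to-right: customers LEFT JOIN assoc on cust_id gives 4 intermediate row(s).
Then LEFT JOIN `orders r` on tag_id: each of those 4 rows is kept; rows whose q.tag_id has no match in r get NULL for r's columns.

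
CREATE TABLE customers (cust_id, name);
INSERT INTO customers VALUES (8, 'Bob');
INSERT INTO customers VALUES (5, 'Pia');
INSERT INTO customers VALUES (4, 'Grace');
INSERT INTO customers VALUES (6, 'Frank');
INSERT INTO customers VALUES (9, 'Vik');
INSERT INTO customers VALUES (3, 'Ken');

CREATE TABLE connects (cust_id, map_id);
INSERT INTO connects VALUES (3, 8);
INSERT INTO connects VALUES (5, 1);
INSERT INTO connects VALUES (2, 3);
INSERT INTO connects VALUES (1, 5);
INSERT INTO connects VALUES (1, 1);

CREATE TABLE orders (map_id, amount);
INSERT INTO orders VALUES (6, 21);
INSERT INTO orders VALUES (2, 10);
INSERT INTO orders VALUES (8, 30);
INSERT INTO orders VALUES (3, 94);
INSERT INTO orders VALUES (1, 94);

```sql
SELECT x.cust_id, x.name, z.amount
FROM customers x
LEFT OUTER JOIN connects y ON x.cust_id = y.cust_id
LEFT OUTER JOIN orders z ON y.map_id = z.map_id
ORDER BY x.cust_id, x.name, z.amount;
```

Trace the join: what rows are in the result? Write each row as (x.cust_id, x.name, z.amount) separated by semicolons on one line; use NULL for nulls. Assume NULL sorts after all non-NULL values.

(3, Ken, 30); (4, Grace, NULL); (5, Pia, 94); (6, Frank, NULL); (8, Bob, NULL); (9, Vik, NULL)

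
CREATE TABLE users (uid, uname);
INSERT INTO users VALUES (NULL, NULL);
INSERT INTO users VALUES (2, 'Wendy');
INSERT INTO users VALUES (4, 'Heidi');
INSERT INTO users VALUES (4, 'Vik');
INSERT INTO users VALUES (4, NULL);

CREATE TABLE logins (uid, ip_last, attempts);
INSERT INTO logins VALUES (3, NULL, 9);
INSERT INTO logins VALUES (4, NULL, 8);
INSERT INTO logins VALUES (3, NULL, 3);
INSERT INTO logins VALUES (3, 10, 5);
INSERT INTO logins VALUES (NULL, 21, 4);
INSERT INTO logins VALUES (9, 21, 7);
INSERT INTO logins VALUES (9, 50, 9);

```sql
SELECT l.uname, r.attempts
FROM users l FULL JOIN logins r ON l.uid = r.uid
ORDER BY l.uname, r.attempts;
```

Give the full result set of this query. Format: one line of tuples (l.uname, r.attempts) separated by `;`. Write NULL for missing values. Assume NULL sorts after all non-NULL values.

(Heidi, 8); (Vik, 8); (Wendy, NULL); (NULL, 3); (NULL, 4); (NULL, 5); (NULL, 7); (NULL, 8); (NULL, 9); (NULL, 9); (NULL, NULL)

FULL OUTER JOIN keeps every row from both sides; unmatched rows get NULL for the other side's columns.
Matching on l.uid = r.uid. A NULL in a compared column never satisfies the condition.
Matched pairs: 3; unmatched l rows kept: 2; unmatched r rows kept: 6.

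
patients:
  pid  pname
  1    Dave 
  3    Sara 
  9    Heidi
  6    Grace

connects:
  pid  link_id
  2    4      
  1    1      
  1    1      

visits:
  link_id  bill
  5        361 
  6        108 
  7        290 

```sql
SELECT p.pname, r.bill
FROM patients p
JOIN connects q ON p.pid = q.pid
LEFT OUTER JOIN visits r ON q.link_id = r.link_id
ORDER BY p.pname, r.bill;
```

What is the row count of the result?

2

Evaluate left to right. First `patients p INNER JOIN connects q` on pid: 2 row(s).
Then LEFT JOIN `visits r` on link_id: each of those 2 rows is kept; rows whose q.link_id has no match in r get NULL for r's columns.
Result: 2 row(s).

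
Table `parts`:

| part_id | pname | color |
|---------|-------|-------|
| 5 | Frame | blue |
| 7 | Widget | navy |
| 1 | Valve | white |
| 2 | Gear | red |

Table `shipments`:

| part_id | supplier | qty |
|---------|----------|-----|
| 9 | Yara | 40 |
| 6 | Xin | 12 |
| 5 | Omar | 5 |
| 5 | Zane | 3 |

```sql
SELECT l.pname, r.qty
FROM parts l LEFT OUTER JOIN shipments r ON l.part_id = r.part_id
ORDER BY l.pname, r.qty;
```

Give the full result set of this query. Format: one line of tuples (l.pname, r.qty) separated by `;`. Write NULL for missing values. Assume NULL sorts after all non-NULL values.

(Frame, 3); (Frame, 5); (Gear, NULL); (Valve, NULL); (Widget, NULL)

LEFT JOIN keeps every row from `parts`; unmatched rows get NULL for `shipments`'s columns.
Matching on l.part_id = r.part_id.
- part_id=5: 2 matching r row(s), so 2 row(s) emitted.
- part_id=7: no r row matches, row kept with r columns NULL.
- part_id=1: no r row matches, row kept with r columns NULL.
- part_id=2: no r row matches, row kept with r columns NULL.
After projecting and ordering:
l.pname | r.qty
Frame | 3
Frame | 5
Gear | NULL
Valve | NULL
Widget | NULL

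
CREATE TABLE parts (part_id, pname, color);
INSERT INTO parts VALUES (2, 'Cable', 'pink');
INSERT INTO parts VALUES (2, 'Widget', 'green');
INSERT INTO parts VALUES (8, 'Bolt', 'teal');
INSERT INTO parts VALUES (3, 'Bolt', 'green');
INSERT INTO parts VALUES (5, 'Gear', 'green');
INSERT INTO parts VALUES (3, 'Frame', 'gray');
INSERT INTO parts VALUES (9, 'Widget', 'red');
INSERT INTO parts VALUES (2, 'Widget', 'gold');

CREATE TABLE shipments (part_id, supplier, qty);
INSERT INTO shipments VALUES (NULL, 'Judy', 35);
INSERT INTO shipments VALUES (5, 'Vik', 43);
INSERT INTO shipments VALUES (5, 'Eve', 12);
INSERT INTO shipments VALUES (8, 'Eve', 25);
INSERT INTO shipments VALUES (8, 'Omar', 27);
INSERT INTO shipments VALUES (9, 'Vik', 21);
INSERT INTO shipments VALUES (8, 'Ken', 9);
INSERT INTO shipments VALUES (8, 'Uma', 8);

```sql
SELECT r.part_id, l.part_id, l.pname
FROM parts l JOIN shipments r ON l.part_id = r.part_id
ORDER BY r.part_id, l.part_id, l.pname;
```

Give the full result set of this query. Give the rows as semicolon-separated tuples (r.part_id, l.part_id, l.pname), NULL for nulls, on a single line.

(5, 5, Gear); (5, 5, Gear); (8, 8, Bolt); (8, 8, Bolt); (8, 8, Bolt); (8, 8, Bolt); (9, 9, Widget)

INNER JOIN keeps only pairs where the ON condition holds.
Matching on l.part_id = r.part_id. A NULL in a compared column never satisfies the condition.
- l[0] part_id=2 → no match; dropped.
- l[1] part_id=2 → no match; dropped.
- l[2] part_id=8 → 4 match(es) in r → 4 row(s).
- l[3] part_id=3 → no match; dropped.
- l[4] part_id=5 → 2 match(es) in r → 2 row(s).
- l[5] part_id=3 → no match; dropped.
- l[6] part_id=9 → 1 match(es) in r → 1 row(s).
- l[7] part_id=2 → no match; dropped.
After projecting and ordering:
r.part_id | l.part_id | l.pname
5 | 5 | Gear
5 | 5 | Gear
8 | 8 | Bolt
8 | 8 | Bolt
8 | 8 | Bolt
8 | 8 | Bolt
9 | 9 | Widget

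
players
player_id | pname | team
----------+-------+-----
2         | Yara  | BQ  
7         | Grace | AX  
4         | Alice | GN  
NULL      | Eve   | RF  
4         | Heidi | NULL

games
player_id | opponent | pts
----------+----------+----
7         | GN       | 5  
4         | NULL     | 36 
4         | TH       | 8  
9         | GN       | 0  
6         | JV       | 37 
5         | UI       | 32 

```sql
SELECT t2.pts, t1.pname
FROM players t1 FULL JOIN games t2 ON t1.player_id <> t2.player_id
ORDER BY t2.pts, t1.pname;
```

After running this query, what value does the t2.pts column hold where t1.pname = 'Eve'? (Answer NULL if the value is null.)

FULL OUTER JOIN keeps every row from both sides; unmatched rows get NULL for the other side's columns.
Matching on t1.player_id <> t2.player_id. A NULL in a compared column never satisfies the condition.
Matched pairs: 19; unmatched t1 rows kept: 1; unmatched t2 rows kept: 0.

NULL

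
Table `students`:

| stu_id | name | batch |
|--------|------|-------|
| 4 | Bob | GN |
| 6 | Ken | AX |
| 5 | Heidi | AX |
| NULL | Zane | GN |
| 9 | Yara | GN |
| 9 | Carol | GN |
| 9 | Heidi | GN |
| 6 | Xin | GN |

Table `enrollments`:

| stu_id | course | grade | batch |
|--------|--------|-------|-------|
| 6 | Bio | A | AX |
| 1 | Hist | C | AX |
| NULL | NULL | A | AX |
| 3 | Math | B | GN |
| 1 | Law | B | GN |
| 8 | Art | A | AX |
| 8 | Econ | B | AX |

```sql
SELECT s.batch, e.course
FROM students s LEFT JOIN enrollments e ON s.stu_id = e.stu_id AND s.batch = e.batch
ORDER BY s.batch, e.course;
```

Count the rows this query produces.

8

LEFT JOIN keeps every row from `students`; unmatched rows get NULL for `enrollments`'s columns.
Matching on s.stu_id = e.stu_id AND s.batch = e.batch. A NULL in a compared column never satisfies the condition.
- s (stu_id=4, batch=GN) has no partner → padded with NULL.
- s (stu_id=6, batch=AX) pairs with 1 row(s) of e.
- s (stu_id=5, batch=AX) has no partner → padded with NULL.
- s (stu_id=NULL, batch=GN) has no partner → padded with NULL.
- s (stu_id=9, batch=GN) has no partner → padded with NULL.
- s (stu_id=9, batch=GN) has no partner → padded with NULL.
- s (stu_id=9, batch=GN) has no partner → padded with NULL.
- s (stu_id=6, batch=GN) has no partner → padded with NULL.
Total: 1 matched + 7 padded = 8 rows.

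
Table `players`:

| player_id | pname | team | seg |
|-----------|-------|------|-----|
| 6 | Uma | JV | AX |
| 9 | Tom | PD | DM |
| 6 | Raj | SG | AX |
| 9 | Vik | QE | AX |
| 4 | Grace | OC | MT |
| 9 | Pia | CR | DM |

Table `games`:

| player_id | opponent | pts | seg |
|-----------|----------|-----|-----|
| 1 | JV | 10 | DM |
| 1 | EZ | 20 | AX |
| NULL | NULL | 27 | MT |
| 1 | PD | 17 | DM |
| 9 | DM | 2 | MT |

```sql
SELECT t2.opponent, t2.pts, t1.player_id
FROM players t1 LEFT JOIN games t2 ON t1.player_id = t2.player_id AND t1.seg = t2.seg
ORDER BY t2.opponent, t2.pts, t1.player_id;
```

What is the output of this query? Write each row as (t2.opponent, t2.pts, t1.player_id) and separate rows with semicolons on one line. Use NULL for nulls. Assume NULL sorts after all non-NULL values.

(NULL, NULL, 4); (NULL, NULL, 6); (NULL, NULL, 6); (NULL, NULL, 9); (NULL, NULL, 9); (NULL, NULL, 9)

LEFT JOIN keeps every row from `players`; unmatched rows get NULL for `games`'s columns.
Matching on t1.player_id = t2.player_id AND t1.seg = t2.seg. A NULL in a compared column never satisfies the condition.
- player_id=6, seg=AX: no t2 row matches, row kept with t2 columns NULL.
- player_id=9, seg=DM: no t2 row matches, row kept with t2 columns NULL.
- player_id=6, seg=AX: no t2 row matches, row kept with t2 columns NULL.
- player_id=9, seg=AX: no t2 row matches, row kept with t2 columns NULL.
- player_id=4, seg=MT: no t2 row matches, row kept with t2 columns NULL.
- player_id=9, seg=DM: no t2 row matches, row kept with t2 columns NULL.
After projecting and ordering:
t2.opponent | t2.pts | t1.player_id
NULL | NULL | 4
NULL | NULL | 6
NULL | NULL | 6
NULL | NULL | 9
NULL | NULL | 9
NULL | NULL | 9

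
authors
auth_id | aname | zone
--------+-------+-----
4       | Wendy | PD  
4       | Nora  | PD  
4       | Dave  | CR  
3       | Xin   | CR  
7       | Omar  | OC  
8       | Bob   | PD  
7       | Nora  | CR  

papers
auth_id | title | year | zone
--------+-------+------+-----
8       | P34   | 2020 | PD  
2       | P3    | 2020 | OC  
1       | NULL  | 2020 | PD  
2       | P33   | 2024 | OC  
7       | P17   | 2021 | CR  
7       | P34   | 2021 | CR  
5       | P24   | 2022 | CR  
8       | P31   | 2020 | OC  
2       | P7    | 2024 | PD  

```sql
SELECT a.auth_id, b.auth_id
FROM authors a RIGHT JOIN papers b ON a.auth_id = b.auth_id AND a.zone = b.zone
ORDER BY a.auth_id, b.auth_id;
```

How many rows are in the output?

9

RIGHT JOIN keeps every row from `papers`; unmatched rows get NULL for `authors`'s columns.
Matching on a.auth_id = b.auth_id AND a.zone = b.zone.
- a row (auth_id=4, zone=PD): no match.
- a row (auth_id=4, zone=PD): no match.
- a row (auth_id=4, zone=CR): no match.
- a row (auth_id=3, zone=CR): no match.
- a row (auth_id=7, zone=OC): no match.
- a row (auth_id=8, zone=PD): matches 1 b row(s) → 1 output row(s).
- a row (auth_id=7, zone=CR): matches 2 b row(s) → 2 output row(s).
- 6 b row(s) had no a match → kept, a columns NULL.
Total: 3 matched + 6 padded = 9 rows.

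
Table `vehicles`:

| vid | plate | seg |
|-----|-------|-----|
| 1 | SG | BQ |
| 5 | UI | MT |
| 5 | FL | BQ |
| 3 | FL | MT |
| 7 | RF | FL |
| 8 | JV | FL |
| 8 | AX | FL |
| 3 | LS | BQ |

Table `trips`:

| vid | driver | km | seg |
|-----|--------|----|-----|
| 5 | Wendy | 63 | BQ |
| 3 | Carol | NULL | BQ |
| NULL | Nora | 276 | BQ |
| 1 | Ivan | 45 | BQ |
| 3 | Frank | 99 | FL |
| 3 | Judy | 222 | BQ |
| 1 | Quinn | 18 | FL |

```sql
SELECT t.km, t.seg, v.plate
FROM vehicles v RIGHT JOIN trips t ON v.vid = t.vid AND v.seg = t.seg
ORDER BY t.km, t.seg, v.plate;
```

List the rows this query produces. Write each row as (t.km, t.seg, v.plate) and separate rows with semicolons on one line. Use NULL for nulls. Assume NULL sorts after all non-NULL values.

(18, FL, NULL); (45, BQ, SG); (63, BQ, FL); (99, FL, NULL); (222, BQ, LS); (276, BQ, NULL); (NULL, BQ, LS)

RIGHT JOIN keeps every row from `trips`; unmatched rows get NULL for `vehicles`'s columns.
Matching on v.vid = t.vid AND v.seg = t.seg. A NULL in a compared column never satisfies the condition.
- v row (vid=1, seg=BQ): matches 1 t row(s) → 1 output row(s).
- v row (vid=5, seg=MT): no match.
- v row (vid=5, seg=BQ): matches 1 t row(s) → 1 output row(s).
- v row (vid=3, seg=MT): no match.
- v row (vid=7, seg=FL): no match.
- v row (vid=8, seg=FL): no match.
- v row (vid=8, seg=FL): no match.
- v row (vid=3, seg=BQ): matches 2 t row(s) → 2 output row(s).
- 3 row(s) from t found no v partner → padded with NULL.
After projecting and ordering:
t.km | t.seg | v.plate
18 | FL | NULL
45 | BQ | SG
63 | BQ | FL
99 | FL | NULL
222 | BQ | LS
276 | BQ | NULL
NULL | BQ | LS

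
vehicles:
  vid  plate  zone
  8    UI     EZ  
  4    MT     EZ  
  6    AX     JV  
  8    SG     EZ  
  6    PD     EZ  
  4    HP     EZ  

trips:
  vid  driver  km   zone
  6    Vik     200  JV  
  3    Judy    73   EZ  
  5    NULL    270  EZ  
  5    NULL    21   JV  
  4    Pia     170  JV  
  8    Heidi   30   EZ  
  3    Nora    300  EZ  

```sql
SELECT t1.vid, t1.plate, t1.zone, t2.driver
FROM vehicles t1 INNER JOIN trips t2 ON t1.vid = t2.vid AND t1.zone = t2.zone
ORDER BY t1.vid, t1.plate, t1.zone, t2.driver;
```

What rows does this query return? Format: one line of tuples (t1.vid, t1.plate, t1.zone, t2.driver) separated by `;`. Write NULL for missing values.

(6, AX, JV, Vik); (8, SG, EZ, Heidi); (8, UI, EZ, Heidi)

INNER JOIN keeps only pairs where the ON condition holds.
Matching on t1.vid = t2.vid AND t1.zone = t2.zone.
- t1[0] vid=8, zone=EZ → 1 match(es) in t2 → 1 row(s).
- t1[1] vid=4, zone=EZ → no match; dropped.
- t1[2] vid=6, zone=JV → 1 match(es) in t2 → 1 row(s).
- t1[3] vid=8, zone=EZ → 1 match(es) in t2 → 1 row(s).
- t1[4] vid=6, zone=EZ → no match; dropped.
- t1[5] vid=4, zone=EZ → no match; dropped.
After projecting and ordering:
t1.vid | t1.plate | t1.zone | t2.driver
6 | AX | JV | Vik
8 | SG | EZ | Heidi
8 | UI | EZ | Heidi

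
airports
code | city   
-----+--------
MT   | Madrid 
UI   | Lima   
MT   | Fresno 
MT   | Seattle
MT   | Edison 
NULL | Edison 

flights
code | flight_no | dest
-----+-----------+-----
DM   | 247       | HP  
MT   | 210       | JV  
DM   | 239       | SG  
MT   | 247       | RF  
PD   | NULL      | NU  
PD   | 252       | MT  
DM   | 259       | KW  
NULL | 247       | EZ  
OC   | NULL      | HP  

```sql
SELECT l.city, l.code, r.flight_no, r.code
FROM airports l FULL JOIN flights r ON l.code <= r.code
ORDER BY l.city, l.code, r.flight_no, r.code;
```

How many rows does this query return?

26

FULL OUTER JOIN keeps every row from both sides; unmatched rows get NULL for the other side's columns.
Matching on l.code <= r.code. A NULL in a compared column never satisfies the condition.
- l (code=MT) pairs with 5 row(s) of r.
- l (code=UI) has no partner → padded with NULL.
- l (code=MT) pairs with 5 row(s) of r.
- l (code=MT) pairs with 5 row(s) of r.
- l (code=MT) pairs with 5 row(s) of r.
- l (code=NULL) has no partner → padded with NULL.
- 4 r row(s) had no l match → kept, l columns NULL.
Total: 20 matched + 6 padded = 26 rows.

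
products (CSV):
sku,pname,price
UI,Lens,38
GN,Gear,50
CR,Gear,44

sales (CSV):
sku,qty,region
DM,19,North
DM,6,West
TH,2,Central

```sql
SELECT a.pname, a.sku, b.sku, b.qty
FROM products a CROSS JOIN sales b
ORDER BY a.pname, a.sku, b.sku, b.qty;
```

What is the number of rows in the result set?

9

CROSS JOIN pairs every row of `products` with every row of `sales`: 3 × 3 = 9 rows.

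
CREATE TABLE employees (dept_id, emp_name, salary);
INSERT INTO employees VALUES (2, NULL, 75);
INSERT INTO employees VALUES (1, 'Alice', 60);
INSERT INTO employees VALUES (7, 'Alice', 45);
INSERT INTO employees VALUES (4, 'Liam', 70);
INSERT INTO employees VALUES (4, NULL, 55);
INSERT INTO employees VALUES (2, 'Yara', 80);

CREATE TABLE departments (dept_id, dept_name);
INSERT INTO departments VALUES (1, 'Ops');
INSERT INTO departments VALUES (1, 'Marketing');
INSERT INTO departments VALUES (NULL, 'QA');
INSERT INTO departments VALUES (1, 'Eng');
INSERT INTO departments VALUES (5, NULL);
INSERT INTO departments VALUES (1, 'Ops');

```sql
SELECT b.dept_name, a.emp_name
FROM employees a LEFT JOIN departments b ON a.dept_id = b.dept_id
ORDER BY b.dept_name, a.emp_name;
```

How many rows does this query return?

LEFT JOIN keeps every row from `employees`; unmatched rows get NULL for `departments`'s columns.
Matching on a.dept_id = b.dept_id. A NULL in a compared column never satisfies the condition.
Matched pairs: 4; unmatched a rows kept: 5.
Total: 4 matched + 5 padded = 9 rows.

9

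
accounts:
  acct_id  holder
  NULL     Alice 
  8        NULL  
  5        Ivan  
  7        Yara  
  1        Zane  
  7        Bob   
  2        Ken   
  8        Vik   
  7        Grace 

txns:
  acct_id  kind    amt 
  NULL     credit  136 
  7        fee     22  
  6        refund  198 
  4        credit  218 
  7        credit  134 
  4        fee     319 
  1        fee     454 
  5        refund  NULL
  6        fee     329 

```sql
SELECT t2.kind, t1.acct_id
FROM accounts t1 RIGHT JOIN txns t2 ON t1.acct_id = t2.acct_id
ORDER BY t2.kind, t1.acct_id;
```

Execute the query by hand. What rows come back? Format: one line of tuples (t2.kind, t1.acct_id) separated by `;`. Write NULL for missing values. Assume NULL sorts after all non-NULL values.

(credit, 7); (credit, 7); (credit, 7); (credit, NULL); (credit, NULL); (fee, 1); (fee, 7); (fee, 7); (fee, 7); (fee, NULL); (fee, NULL); (refund, 5); (refund, NULL)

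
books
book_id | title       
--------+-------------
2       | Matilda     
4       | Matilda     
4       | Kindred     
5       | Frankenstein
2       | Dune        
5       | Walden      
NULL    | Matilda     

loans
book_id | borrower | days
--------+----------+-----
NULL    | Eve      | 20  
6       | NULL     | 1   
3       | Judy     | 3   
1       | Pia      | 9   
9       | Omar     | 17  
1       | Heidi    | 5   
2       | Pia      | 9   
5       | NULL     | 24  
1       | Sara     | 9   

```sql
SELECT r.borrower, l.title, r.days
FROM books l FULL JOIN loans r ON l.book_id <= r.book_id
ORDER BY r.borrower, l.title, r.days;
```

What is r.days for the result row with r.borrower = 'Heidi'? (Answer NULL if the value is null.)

FULL OUTER JOIN keeps every row from both sides; unmatched rows get NULL for the other side's columns.
Matching on l.book_id <= r.book_id. A NULL in a compared column never satisfies the condition.
Matched pairs: 22; unmatched l rows kept: 1; unmatched r rows kept: 4.

5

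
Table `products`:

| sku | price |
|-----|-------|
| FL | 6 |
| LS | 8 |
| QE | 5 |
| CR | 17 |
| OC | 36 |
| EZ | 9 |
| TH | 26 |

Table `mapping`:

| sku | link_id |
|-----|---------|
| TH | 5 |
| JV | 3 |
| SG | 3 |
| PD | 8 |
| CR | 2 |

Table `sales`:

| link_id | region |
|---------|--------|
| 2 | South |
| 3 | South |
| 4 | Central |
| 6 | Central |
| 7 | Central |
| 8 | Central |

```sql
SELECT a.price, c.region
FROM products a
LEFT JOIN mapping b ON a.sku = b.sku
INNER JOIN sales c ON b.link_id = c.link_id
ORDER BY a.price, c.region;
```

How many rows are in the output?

1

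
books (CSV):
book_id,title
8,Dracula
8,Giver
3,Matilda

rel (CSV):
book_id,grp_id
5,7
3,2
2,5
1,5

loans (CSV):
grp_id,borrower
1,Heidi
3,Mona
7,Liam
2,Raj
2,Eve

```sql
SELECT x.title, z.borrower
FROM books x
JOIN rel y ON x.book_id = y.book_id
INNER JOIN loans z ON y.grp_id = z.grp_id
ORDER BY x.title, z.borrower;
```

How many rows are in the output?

Evaluate left to right. First `books x INNER JOIN rel y` on book_id: 1 row(s).
Then INNER JOIN `loans z` on grp_id: keep only rows whose y.grp_id appears in z.
Result: 2 row(s).

2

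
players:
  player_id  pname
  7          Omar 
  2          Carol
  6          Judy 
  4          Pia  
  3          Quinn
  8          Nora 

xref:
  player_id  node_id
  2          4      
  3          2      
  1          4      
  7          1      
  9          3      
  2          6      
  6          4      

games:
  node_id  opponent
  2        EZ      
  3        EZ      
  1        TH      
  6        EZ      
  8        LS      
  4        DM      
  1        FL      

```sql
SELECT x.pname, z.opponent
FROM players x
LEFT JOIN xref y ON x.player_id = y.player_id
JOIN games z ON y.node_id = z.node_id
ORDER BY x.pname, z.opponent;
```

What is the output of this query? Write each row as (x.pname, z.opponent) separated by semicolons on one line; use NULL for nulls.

(Carol, DM); (Carol, EZ); (Judy, DM); (Omar, FL); (Omar, TH); (Quinn, EZ)

Step 1 — x LEFT JOIN y on player_id → 7 row(s).
Then INNER JOIN `games z` on node_id: keep only rows whose y.node_id appears in z.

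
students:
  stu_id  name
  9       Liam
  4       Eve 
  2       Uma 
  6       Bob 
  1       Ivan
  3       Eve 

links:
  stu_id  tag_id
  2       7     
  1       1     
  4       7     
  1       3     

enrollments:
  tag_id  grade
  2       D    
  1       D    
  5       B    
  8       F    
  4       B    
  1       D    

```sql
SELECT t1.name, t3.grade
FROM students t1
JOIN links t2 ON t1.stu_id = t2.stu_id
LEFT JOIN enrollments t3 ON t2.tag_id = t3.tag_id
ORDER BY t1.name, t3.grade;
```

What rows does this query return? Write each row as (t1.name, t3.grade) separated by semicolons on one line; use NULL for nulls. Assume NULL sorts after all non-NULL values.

Step 1 — t1 INNER JOIN t2 on stu_id → 4 row(s).
Then LEFT JOIN `enrollments t3` on tag_id: each of those 4 rows is kept; rows whose t2.tag_id has no match in t3 get NULL for t3's columns.

(Eve, NULL); (Ivan, D); (Ivan, D); (Ivan, NULL); (Uma, NULL)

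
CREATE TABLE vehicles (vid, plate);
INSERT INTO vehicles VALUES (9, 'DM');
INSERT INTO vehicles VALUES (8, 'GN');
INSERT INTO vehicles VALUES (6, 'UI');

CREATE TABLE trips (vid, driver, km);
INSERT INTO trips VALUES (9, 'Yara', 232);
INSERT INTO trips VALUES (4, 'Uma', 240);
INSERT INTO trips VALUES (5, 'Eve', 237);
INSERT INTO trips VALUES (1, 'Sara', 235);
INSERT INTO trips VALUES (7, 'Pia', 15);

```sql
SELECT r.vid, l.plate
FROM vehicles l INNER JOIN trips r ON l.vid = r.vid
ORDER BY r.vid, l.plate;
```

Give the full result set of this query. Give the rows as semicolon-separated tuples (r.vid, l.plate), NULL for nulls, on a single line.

(9, DM)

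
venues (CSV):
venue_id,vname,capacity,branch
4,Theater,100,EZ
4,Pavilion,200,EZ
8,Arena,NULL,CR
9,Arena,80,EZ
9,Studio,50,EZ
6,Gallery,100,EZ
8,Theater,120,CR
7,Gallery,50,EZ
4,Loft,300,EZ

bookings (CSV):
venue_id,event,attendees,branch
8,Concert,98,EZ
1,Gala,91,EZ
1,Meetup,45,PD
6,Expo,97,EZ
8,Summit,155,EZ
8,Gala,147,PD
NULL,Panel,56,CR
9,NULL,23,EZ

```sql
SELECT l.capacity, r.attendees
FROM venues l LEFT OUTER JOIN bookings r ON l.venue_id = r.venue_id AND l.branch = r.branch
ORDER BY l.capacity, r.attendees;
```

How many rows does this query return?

LEFT JOIN keeps every row from `venues`; unmatched rows get NULL for `bookings`'s columns.
Matching on l.venue_id = r.venue_id AND l.branch = r.branch. A NULL in a compared column never satisfies the condition.
Matched pairs: 3; unmatched l rows kept: 6.
Total: 3 matched + 6 padded = 9 rows.

9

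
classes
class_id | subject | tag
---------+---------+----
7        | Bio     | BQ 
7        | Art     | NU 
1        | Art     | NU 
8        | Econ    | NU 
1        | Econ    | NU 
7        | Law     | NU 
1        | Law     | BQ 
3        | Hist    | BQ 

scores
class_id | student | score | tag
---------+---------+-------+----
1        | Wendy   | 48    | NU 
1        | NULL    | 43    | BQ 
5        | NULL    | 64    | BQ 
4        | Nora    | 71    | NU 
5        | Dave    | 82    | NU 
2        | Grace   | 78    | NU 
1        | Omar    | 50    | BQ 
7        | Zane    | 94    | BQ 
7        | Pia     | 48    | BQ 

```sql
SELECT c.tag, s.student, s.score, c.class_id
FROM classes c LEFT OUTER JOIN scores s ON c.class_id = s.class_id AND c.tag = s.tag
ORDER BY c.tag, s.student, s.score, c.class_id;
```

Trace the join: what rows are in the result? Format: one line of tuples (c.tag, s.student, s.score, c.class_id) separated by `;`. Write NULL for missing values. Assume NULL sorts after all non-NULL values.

(BQ, Omar, 50, 1); (BQ, Pia, 48, 7); (BQ, Zane, 94, 7); (BQ, NULL, 43, 1); (BQ, NULL, NULL, 3); (NU, Wendy, 48, 1); (NU, Wendy, 48, 1); (NU, NULL, NULL, 7); (NU, NULL, NULL, 7); (NU, NULL, NULL, 8)

LEFT JOIN keeps every row from `classes`; unmatched rows get NULL for `scores`'s columns.
Matching on c.class_id = s.class_id AND c.tag = s.tag.
- class_id=7, tag=BQ: 2 matching s row(s), so 2 row(s) emitted.
- class_id=7, tag=NU: no s row matches, row kept with s columns NULL.
- class_id=1, tag=NU: 1 matching s row(s), so 1 row(s) emitted.
- class_id=8, tag=NU: no s row matches, row kept with s columns NULL.
- class_id=1, tag=NU: 1 matching s row(s), so 1 row(s) emitted.
- class_id=7, tag=NU: no s row matches, row kept with s columns NULL.
- class_id=1, tag=BQ: 2 matching s row(s), so 2 row(s) emitted.
- class_id=3, tag=BQ: no s row matches, row kept with s columns NULL.
After projecting and ordering:
c.tag | s.student | s.score | c.class_id
BQ | Omar | 50 | 1
BQ | Pia | 48 | 7
BQ | Zane | 94 | 7
BQ | NULL | 43 | 1
BQ | NULL | NULL | 3
NU | Wendy | 48 | 1
NU | Wendy | 48 | 1
NU | NULL | NULL | 7
NU | NULL | NULL | 7
NU | NULL | NULL | 8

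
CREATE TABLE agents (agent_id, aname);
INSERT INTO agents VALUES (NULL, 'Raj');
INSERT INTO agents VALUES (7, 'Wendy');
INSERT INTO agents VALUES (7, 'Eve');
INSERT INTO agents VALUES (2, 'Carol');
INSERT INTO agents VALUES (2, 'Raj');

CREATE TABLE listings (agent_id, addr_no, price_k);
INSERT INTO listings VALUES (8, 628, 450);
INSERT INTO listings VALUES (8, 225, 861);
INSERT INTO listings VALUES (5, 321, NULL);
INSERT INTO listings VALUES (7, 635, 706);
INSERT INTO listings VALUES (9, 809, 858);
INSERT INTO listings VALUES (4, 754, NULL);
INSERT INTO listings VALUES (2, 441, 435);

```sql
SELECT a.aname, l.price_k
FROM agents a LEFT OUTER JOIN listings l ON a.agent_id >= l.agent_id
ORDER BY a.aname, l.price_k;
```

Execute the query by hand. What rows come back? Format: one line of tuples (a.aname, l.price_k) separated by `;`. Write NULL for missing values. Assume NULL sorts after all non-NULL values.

(Carol, 435); (Eve, 435); (Eve, 706); (Eve, NULL); (Eve, NULL); (Raj, 435); (Raj, NULL); (Wendy, 435); (Wendy, 706); (Wendy, NULL); (Wendy, NULL)

LEFT JOIN keeps every row from `agents`; unmatched rows get NULL for `listings`'s columns.
Matching on a.agent_id >= l.agent_id. A NULL in a compared column never satisfies the condition.
- a row (agent_id=NULL): no match → kept, l columns NULL.
- a row (agent_id=7): matches 4 l row(s) → 4 output row(s).
- a row (agent_id=7): matches 4 l row(s) → 4 output row(s).
- a row (agent_id=2): matches 1 l row(s) → 1 output row(s).
- a row (agent_id=2): matches 1 l row(s) → 1 output row(s).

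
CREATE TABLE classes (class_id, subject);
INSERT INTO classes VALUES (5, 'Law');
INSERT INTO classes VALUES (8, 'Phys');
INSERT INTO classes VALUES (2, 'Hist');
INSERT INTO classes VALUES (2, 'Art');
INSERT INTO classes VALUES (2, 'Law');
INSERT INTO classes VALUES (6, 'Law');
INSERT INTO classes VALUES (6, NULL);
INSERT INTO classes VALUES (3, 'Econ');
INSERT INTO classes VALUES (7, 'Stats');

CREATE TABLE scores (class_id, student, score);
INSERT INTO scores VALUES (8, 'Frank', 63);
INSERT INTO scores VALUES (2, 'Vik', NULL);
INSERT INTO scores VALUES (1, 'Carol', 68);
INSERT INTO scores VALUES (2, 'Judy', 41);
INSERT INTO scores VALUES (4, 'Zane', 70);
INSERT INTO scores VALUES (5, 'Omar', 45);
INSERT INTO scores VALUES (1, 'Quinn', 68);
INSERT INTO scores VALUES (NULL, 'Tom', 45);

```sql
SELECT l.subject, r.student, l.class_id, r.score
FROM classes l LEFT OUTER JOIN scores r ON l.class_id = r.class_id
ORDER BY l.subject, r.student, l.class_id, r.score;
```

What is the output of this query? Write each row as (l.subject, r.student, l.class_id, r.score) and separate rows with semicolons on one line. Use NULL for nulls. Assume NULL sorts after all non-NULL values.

(Art, Judy, 2, 41); (Art, Vik, 2, NULL); (Econ, NULL, 3, NULL); (Hist, Judy, 2, 41); (Hist, Vik, 2, NULL); (Law, Judy, 2, 41); (Law, Omar, 5, 45); (Law, Vik, 2, NULL); (Law, NULL, 6, NULL); (Phys, Frank, 8, 63); (Stats, NULL, 7, NULL); (NULL, NULL, 6, NULL)

LEFT JOIN keeps every row from `classes`; unmatched rows get NULL for `scores`'s columns.
Matching on l.class_id = r.class_id. A NULL in a compared column never satisfies the condition.
- l[0] class_id=5 → 1 match(es) in r → 1 row(s).
- l[1] class_id=8 → 1 match(es) in r → 1 row(s).
- l[2] class_id=2 → 2 match(es) in r → 2 row(s).
- l[3] class_id=2 → 2 match(es) in r → 2 row(s).
- l[4] class_id=2 → 2 match(es) in r → 2 row(s).
- l[5] class_id=6 → no match; kept with NULLs on the r side.
- l[6] class_id=6 → no match; kept with NULLs on the r side.
- l[7] class_id=3 → no match; kept with NULLs on the r side.
- l[8] class_id=7 → no match; kept with NULLs on the r side.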